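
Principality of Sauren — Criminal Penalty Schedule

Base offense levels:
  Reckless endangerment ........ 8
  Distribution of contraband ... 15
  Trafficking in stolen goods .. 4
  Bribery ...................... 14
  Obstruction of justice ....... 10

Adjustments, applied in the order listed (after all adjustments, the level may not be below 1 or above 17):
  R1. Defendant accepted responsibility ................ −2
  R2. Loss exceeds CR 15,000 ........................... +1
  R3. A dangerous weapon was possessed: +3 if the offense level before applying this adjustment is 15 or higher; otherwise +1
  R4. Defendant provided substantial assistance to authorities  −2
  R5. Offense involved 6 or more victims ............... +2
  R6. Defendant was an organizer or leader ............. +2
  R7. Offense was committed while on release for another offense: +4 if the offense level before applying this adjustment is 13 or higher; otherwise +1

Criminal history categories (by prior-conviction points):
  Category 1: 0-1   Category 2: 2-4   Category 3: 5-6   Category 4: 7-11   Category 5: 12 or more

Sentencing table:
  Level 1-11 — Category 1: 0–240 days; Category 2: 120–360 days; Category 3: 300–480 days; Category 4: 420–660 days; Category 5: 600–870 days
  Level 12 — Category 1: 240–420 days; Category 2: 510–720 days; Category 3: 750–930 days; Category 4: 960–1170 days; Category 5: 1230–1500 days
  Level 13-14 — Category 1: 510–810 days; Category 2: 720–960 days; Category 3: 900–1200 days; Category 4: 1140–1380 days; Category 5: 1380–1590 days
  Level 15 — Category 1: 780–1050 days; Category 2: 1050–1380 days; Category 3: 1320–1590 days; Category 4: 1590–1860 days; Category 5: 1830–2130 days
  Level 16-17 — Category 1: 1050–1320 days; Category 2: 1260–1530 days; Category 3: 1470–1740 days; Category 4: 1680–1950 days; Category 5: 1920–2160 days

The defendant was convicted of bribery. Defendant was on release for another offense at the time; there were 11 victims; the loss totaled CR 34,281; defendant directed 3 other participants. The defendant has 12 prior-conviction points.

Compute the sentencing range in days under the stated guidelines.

1920-2160 days

Base offense level for bribery: 14.
R1 does not apply.
R2 applies: 14 + 1 = 15.
R5 applies: 15 + 2 = 17.
R6 applies: 17 + 2 = 19.
R7 applies (level before this adjustment is 19 ≥ 13, so +4): 19 + 4 = 23.
Level 23 exceeds the maximum of 17; capped at 17.
Final offense level: 17.
Criminal history: 12 prior points → Category 5 (12+).
Level 17 falls in the 16-17 band.
Grid: Level 16-17 × Category 5 = 1920-2160 days.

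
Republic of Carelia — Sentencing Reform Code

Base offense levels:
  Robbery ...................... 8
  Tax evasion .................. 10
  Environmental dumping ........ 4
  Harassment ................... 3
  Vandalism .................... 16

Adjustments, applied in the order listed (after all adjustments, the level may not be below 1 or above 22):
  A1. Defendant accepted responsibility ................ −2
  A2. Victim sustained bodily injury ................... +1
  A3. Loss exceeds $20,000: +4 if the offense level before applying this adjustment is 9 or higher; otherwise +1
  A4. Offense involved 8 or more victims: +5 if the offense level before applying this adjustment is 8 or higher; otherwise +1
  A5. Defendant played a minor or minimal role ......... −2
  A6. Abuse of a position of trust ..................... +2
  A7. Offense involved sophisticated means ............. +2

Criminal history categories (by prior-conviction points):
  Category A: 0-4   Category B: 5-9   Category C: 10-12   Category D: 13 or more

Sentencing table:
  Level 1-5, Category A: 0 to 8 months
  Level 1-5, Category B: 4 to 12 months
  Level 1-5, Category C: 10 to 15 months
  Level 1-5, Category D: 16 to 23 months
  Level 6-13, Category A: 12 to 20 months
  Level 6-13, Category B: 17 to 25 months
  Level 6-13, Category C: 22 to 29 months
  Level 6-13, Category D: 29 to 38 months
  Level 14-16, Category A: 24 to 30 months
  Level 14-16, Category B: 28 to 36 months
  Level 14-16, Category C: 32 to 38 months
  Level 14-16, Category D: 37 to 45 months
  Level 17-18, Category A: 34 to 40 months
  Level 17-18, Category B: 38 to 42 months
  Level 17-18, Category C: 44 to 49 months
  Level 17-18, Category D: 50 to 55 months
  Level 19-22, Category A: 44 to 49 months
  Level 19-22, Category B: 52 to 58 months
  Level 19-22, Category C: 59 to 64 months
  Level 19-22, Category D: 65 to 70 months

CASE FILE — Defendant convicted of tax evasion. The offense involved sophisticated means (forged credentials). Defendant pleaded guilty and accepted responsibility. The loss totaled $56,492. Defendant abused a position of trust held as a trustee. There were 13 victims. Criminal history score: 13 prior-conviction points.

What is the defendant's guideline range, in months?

Base offense level for tax evasion: 10.
A1 applies: 10 − 2 = 8.
A3 applies (level before this adjustment is 8 < 9, so +1): 8 + 1 = 9.
A4 applies (level before this adjustment is 9 ≥ 8, so +5): 9 + 5 = 14.
A5 does not apply.
A6 applies: 14 + 2 = 16.
A7 applies: 16 + 2 = 18.
Final offense level: 18.
Criminal history: 13 prior points → Category D (13+).
Level 18 falls in the 17-18 band.
Grid: Level 17-18 × Category D = 50-55 months.

50-55 months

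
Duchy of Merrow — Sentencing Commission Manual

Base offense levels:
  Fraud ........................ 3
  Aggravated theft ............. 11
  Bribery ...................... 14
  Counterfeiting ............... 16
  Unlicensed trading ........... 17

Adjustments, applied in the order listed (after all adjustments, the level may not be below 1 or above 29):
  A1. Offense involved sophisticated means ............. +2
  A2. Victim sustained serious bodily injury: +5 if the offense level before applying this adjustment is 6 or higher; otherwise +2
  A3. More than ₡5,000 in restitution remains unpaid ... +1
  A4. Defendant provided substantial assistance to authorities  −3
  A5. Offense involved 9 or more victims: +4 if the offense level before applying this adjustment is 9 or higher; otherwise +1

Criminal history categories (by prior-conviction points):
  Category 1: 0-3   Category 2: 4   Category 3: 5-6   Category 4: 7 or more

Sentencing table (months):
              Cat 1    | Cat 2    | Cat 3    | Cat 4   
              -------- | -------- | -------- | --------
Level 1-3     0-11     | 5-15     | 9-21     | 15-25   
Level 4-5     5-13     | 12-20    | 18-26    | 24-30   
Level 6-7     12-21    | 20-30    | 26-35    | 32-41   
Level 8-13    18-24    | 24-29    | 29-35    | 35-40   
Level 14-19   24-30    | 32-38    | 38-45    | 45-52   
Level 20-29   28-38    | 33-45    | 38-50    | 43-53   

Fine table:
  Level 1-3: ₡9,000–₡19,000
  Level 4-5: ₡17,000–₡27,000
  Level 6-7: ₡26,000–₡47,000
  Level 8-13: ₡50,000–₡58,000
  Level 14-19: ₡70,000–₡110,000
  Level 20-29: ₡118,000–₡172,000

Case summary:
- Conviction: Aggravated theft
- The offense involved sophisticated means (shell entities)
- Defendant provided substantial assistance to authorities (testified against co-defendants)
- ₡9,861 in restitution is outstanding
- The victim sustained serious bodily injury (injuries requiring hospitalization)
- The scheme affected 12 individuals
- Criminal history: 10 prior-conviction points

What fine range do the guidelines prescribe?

₡118,000–₡172,000

Base offense level for aggravated theft: 11.
A1 applies: 11 + 2 = 13.
A2 applies (level before this adjustment is 13 ≥ 6, so +5): 13 + 5 = 18.
A3 applies: 18 + 1 = 19.
A4 applies: 19 − 3 = 16.
A5 applies (level before this adjustment is 16 ≥ 9, so +4): 16 + 4 = 20.
Final offense level: 20.
Level 20 falls in the 20-29 band.
Fine table: Level 20-29 → ₡118,000–₡172,000.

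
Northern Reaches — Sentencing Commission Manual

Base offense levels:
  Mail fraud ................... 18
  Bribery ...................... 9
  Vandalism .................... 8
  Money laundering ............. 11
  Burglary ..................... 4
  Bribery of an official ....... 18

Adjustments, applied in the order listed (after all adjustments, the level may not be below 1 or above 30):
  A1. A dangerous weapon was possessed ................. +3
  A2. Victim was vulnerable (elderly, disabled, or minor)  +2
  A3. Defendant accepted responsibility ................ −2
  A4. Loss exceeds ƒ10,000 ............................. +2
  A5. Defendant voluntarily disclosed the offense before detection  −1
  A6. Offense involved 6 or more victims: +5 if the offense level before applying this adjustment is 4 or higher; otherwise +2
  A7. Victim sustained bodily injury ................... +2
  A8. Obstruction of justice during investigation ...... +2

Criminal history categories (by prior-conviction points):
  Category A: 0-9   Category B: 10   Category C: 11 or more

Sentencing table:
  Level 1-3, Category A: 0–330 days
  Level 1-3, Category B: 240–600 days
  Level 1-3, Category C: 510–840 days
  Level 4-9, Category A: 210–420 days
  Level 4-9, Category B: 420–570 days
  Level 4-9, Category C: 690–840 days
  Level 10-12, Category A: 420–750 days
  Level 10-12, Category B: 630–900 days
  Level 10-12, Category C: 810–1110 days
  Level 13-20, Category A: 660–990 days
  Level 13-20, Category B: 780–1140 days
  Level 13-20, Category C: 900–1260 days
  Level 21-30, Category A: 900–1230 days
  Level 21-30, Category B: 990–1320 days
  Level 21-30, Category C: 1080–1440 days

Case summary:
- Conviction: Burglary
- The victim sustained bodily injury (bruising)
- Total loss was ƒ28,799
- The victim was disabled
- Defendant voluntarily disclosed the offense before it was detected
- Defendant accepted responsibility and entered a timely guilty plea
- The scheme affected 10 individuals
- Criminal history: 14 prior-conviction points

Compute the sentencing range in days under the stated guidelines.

810-1110 days

Base offense level for burglary: 4.
A1 does not apply.
A2 applies: 4 + 2 = 6.
A3 applies: 6 − 2 = 4.
A4 applies: 4 + 2 = 6.
A5 applies: 6 − 1 = 5.
A6 applies (level before this adjustment is 5 ≥ 4, so +5): 5 + 5 = 10.
A7 applies: 10 + 2 = 12.
Final offense level: 12.
Criminal history: 14 prior points → Category C (11+).
Level 12 falls in the 10-12 band.
Grid: Level 10-12 × Category C = 810-1110 days.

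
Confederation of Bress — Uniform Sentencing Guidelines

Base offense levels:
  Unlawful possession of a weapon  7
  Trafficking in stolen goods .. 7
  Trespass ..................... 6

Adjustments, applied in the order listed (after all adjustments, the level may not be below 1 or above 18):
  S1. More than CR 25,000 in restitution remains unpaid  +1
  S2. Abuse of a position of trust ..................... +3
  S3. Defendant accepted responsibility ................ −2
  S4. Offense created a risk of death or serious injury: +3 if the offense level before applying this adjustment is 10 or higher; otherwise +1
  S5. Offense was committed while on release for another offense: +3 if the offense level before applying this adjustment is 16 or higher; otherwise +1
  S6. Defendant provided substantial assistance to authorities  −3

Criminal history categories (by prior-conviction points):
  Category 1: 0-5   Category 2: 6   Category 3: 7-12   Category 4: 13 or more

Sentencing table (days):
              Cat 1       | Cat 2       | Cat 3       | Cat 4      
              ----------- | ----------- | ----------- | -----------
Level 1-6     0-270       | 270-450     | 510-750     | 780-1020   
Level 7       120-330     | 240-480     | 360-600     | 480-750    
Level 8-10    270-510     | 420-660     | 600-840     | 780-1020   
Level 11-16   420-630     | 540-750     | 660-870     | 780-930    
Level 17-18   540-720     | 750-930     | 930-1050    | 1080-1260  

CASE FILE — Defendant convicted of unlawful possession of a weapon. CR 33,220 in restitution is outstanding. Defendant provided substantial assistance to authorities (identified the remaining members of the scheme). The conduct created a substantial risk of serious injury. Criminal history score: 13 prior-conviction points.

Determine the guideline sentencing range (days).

780-1020 days

Base offense level for unlawful possession of a weapon: 7.
S1 applies: 7 + 1 = 8.
S2 does not apply.
S3 does not apply.
S4 applies (level before this adjustment is 8 < 10, so +1): 8 + 1 = 9.
S6 applies: 9 − 3 = 6.
Final offense level: 6.
Criminal history: 13 prior points → Category 4 (13+).
Level 6 falls in the 1-6 band.
Grid: Level 1-6 × Category 4 = 780-1020 days.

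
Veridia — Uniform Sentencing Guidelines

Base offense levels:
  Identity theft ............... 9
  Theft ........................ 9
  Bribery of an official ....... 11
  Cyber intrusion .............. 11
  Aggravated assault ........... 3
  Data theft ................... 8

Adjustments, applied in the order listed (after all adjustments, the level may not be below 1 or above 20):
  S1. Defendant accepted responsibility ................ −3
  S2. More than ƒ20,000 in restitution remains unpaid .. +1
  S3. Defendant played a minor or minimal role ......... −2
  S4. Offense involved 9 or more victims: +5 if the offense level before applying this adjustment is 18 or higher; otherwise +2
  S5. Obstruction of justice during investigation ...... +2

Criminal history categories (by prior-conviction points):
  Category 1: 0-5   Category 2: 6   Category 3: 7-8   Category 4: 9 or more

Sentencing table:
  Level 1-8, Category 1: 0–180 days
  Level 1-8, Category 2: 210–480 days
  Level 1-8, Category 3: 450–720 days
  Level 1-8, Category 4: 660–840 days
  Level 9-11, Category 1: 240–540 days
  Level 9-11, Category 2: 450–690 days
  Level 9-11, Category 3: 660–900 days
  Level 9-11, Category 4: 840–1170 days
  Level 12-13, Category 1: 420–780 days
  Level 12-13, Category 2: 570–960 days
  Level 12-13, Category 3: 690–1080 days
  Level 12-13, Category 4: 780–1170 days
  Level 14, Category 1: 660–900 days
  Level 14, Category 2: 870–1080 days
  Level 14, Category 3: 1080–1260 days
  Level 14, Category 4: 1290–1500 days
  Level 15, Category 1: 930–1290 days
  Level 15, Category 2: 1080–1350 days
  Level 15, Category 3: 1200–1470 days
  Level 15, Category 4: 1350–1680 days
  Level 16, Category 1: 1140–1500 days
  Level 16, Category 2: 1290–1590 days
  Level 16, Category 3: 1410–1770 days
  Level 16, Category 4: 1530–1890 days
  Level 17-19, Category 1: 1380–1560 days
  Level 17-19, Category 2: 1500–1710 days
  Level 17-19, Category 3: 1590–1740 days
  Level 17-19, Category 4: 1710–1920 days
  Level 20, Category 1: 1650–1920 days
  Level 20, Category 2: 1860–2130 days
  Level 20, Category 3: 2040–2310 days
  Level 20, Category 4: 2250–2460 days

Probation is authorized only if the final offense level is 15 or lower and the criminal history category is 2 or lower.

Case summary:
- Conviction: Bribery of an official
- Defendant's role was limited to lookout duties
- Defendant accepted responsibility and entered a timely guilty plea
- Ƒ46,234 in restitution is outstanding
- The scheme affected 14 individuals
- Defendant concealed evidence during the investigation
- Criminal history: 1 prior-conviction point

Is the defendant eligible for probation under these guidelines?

Yes

Base offense level for bribery of an official: 11.
S1 applies: 11 − 3 = 8.
S2 applies: 8 + 1 = 9.
S3 applies: 9 − 2 = 7.
S4 applies (level before this adjustment is 7 < 18, so +2): 7 + 2 = 9.
S5 applies: 9 + 2 = 11.
Final offense level: 11.
Criminal history: 1 prior point → Category 1 (0-5).
Level 11 falls in the 9-11 band.
Grid: Level 9-11 × Category 1 = 240-540 days.
Probation check: level 11 ≤ 15 and category 1 ≤ 2 → eligible.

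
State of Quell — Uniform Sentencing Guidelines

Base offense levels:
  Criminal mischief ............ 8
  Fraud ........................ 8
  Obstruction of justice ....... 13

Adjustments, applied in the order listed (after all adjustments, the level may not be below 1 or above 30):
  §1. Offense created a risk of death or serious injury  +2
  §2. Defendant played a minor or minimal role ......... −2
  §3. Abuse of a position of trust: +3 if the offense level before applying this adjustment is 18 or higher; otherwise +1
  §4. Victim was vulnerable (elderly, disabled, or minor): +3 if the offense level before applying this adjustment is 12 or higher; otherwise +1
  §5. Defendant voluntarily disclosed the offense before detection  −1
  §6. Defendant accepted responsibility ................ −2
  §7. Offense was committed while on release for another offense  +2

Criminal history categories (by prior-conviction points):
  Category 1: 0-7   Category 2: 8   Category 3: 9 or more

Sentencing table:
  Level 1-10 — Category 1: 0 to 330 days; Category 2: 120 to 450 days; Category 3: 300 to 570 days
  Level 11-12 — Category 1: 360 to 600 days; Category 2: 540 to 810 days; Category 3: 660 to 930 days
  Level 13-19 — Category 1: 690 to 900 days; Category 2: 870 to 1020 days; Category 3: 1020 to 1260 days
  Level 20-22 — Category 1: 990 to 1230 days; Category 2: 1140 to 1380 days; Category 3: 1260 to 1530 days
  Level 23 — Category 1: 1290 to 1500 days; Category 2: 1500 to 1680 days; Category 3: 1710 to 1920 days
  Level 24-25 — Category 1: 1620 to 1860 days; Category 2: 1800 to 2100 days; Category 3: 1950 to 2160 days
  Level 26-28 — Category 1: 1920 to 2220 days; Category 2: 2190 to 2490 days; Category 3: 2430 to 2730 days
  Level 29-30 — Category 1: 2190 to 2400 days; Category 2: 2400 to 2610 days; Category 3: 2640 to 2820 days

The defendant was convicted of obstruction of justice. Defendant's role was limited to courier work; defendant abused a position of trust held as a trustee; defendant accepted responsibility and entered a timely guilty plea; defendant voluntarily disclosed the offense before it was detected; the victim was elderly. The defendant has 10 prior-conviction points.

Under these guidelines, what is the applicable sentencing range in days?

660-930 days

Base offense level for obstruction of justice: 13.
§1 does not apply.
§2 applies: 13 − 2 = 11.
§3 applies (level before this adjustment is 11 < 18, so +1): 11 + 1 = 12.
§4 applies (level before this adjustment is 12 ≥ 12, so +3): 12 + 3 = 15.
§5 applies: 15 − 1 = 14.
§6 applies: 14 − 2 = 12.
Final offense level: 12.
Criminal history: 10 prior points → Category 3 (9+).
Level 12 falls in the 11-12 band.
Grid: Level 11-12 × Category 3 = 660-930 days.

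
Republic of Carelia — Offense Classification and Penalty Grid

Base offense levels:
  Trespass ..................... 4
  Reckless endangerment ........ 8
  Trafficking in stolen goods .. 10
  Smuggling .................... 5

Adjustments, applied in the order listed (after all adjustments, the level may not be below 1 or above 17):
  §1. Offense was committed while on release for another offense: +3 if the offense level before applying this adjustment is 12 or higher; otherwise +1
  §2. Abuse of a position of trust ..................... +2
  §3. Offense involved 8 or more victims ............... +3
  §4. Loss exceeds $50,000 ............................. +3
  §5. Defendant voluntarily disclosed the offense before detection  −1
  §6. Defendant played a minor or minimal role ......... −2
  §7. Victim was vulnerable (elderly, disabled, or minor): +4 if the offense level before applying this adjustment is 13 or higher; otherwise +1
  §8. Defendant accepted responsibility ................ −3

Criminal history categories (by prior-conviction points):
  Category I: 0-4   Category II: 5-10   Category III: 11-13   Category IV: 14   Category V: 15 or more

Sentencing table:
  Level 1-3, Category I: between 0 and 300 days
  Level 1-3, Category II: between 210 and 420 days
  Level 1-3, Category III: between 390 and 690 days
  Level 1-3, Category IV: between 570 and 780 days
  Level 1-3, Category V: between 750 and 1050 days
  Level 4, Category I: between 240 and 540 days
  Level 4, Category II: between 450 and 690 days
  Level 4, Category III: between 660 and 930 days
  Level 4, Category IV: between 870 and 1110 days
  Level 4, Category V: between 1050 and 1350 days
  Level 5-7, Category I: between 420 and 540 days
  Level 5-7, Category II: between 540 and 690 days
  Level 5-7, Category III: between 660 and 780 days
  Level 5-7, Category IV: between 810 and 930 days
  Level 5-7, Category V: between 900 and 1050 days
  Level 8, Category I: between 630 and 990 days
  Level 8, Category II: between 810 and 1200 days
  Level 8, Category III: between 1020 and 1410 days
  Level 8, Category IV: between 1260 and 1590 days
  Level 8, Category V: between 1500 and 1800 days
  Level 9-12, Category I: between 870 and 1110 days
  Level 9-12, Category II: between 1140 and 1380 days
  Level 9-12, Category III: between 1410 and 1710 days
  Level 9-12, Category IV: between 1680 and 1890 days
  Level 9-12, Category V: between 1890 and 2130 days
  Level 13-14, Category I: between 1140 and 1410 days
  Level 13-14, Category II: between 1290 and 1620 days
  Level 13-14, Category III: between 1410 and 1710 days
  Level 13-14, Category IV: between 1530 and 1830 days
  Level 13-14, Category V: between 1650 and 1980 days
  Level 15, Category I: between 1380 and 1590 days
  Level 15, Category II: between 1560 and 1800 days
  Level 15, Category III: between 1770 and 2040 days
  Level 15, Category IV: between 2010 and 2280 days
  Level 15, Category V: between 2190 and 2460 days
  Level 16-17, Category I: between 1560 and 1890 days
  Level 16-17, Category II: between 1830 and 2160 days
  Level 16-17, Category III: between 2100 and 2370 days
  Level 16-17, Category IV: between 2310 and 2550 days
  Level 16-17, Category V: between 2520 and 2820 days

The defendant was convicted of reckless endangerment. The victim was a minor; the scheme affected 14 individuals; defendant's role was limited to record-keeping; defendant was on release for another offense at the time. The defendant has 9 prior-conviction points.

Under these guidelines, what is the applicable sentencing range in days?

1140-1380 days

Base offense level for reckless endangerment: 8.
§1 applies (level before this adjustment is 8 < 12, so +1): 8 + 1 = 9.
§2 does not apply.
§3 applies: 9 + 3 = 12.
§4 does not apply.
§6 applies: 12 − 2 = 10.
§7 applies (level before this adjustment is 10 < 13, so +1): 10 + 1 = 11.
Final offense level: 11.
Criminal history: 9 prior points → Category II (5-10).
Level 11 falls in the 9-12 band.
Grid: Level 9-12 × Category II = 1140-1380 days.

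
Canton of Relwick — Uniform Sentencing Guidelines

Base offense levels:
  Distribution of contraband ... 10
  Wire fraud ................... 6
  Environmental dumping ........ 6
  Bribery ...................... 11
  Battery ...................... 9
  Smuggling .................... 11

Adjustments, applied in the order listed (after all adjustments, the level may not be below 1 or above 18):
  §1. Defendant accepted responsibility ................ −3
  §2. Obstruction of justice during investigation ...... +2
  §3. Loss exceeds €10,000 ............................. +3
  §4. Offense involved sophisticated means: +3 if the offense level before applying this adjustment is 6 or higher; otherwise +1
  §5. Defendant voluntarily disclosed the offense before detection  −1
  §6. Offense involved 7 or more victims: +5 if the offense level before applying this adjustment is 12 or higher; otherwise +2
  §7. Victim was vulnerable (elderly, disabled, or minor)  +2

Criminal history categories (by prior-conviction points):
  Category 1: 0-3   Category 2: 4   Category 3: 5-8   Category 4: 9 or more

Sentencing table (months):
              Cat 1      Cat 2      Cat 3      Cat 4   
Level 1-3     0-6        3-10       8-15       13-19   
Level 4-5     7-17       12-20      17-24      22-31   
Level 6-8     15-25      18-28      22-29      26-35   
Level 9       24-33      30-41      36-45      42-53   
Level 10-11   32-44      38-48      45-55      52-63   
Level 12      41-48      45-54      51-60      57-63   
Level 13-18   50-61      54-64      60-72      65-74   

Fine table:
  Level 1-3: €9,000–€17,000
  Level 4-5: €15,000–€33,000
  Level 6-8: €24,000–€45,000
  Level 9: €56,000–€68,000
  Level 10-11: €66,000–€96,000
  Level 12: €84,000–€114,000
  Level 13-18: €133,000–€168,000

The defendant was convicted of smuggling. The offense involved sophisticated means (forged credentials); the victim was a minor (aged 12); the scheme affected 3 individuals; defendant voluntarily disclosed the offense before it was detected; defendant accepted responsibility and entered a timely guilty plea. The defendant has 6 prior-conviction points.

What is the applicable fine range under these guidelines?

Base offense level for smuggling: 11.
§1 applies: 11 − 3 = 8.
§2 does not apply.
§3 does not apply.
§4 applies (level before this adjustment is 8 ≥ 6, so +3): 8 + 3 = 11.
§5 applies: 11 − 1 = 10.
§7 applies: 10 + 2 = 12.
Final offense level: 12.
Level 12 falls in the 12 band.
Fine table: Level 12 → €84,000–€114,000.

€84,000–€114,000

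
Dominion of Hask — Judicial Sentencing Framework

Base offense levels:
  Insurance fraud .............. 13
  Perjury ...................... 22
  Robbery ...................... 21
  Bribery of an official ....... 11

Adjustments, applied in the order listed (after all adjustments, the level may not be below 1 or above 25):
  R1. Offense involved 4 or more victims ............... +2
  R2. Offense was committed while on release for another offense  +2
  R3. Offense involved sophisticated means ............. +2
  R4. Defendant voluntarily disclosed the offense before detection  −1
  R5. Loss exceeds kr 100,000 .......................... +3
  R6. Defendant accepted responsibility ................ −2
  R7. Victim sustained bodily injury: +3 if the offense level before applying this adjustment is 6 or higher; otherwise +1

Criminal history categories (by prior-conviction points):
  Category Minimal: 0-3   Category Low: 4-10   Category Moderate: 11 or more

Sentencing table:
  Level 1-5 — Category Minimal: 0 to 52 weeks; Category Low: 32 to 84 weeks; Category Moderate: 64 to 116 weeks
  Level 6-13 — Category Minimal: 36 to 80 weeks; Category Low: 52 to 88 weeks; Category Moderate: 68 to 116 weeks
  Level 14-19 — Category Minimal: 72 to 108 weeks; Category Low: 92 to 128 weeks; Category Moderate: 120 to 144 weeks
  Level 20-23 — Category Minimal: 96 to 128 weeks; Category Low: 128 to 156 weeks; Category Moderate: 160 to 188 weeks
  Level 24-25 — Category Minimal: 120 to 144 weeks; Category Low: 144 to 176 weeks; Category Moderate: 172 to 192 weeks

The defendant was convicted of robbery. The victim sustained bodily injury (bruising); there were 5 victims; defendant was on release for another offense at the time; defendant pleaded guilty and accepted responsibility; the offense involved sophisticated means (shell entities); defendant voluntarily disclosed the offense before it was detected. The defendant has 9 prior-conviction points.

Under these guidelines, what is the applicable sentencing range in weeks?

144-176 weeks

Base offense level for robbery: 21.
R1 applies: 21 + 2 = 23.
R2 applies: 23 + 2 = 25.
R3 applies: 25 + 2 = 27.
R4 applies: 27 − 1 = 26.
R5 does not apply.
R6 applies: 26 − 2 = 24.
R7 applies (level before this adjustment is 24 ≥ 6, so +3): 24 + 3 = 27.
Level 27 exceeds the maximum of 25; capped at 25.
Final offense level: 25.
Criminal history: 9 prior points → Category Low (4-10).
Level 25 falls in the 24-25 band.
Grid: Level 24-25 × Category Low = 144-176 weeks.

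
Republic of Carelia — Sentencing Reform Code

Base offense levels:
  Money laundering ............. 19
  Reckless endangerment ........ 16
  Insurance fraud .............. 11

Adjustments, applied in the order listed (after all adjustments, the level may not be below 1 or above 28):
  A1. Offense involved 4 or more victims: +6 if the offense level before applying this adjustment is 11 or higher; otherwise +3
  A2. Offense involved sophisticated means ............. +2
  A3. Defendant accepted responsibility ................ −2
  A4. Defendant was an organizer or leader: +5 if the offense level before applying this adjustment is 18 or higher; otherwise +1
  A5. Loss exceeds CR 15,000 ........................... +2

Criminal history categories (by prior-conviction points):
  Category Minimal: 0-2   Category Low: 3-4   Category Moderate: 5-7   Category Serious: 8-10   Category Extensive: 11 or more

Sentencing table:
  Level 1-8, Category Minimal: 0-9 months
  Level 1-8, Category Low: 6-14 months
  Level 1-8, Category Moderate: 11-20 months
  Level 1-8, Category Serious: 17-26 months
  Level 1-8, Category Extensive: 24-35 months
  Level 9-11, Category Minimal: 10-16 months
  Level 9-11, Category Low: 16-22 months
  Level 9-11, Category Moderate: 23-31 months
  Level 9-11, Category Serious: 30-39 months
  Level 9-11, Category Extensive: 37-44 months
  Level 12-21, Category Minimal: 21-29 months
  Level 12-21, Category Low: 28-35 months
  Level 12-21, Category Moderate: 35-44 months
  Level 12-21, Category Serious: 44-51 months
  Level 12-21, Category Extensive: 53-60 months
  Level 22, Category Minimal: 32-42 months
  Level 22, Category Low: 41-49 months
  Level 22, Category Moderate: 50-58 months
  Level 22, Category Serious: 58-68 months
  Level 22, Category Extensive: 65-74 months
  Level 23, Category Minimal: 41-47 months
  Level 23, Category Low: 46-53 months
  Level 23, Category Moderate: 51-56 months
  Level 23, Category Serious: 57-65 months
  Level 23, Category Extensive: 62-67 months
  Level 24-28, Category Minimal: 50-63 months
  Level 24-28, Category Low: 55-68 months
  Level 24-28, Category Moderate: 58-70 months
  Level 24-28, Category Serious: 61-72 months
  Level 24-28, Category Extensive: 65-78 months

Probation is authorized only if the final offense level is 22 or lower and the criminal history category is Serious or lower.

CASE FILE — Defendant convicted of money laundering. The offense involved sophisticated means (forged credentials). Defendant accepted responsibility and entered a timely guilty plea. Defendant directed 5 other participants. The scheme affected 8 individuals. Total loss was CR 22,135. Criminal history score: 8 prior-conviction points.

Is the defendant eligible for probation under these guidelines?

Base offense level for money laundering: 19.
A1 applies (level before this adjustment is 19 ≥ 11, so +6): 19 + 6 = 25.
A2 applies: 25 + 2 = 27.
A3 applies: 27 − 2 = 25.
A4 applies (level before this adjustment is 25 ≥ 18, so +5): 25 + 5 = 30.
A5 applies: 30 + 2 = 32.
Level 32 exceeds the maximum of 28; capped at 28.
Final offense level: 28.
Criminal history: 8 prior points → Category Serious (8-10).
Level 28 falls in the 24-28 band.
Grid: Level 24-28 × Category Serious = 61-72 months.
Probation check: level 28 > 22 and category Serious ≤ Serious → not eligible.

No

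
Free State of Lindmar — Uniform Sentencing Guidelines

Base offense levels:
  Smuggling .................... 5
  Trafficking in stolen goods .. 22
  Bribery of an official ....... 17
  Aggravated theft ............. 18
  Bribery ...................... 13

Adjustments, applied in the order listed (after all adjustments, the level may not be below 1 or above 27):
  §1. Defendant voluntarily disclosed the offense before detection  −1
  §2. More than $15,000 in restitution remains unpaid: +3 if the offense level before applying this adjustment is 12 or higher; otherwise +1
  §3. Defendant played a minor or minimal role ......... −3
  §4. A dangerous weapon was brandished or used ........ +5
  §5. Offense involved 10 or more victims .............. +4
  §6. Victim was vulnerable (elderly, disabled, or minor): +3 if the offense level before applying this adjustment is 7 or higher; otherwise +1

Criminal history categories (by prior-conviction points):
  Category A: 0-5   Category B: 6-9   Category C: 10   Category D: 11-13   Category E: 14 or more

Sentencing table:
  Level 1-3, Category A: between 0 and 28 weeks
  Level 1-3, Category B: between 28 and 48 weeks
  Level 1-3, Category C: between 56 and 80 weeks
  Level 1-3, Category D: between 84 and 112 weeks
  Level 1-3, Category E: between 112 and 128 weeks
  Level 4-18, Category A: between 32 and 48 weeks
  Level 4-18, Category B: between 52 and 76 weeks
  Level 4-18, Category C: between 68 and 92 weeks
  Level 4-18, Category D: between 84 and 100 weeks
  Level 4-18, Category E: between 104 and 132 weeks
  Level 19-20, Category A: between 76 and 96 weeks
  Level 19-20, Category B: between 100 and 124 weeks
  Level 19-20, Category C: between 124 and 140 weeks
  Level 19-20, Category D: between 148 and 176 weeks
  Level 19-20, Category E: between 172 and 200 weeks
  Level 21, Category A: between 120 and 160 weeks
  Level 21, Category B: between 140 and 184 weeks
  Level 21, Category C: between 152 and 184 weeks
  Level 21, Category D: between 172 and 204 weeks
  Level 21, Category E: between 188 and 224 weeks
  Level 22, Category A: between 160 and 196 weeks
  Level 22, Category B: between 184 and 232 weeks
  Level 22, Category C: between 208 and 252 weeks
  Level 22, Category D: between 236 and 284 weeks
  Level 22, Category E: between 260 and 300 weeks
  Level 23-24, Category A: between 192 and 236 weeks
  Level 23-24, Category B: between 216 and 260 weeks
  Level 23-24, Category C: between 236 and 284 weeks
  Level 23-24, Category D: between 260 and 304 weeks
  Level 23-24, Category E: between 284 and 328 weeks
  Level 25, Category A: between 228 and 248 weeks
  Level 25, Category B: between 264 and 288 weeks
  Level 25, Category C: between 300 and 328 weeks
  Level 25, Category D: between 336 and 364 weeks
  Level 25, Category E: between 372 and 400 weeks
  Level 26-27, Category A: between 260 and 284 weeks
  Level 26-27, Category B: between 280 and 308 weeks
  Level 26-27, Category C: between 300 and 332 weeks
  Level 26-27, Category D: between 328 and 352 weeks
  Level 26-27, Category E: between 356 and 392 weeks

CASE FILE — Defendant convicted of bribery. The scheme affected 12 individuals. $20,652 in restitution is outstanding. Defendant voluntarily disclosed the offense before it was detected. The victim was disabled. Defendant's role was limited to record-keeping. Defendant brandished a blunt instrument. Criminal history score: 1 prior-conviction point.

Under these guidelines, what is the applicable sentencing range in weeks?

Base offense level for bribery: 13.
§1 applies: 13 − 1 = 12.
§2 applies (level before this adjustment is 12 ≥ 12, so +3): 12 + 3 = 15.
§3 applies: 15 − 3 = 12.
§4 applies: 12 + 5 = 17.
§5 applies: 17 + 4 = 21.
§6 applies (level before this adjustment is 21 ≥ 7, so +3): 21 + 3 = 24.
Final offense level: 24.
Criminal history: 1 prior point → Category A (0-5).
Level 24 falls in the 23-24 band.
Grid: Level 23-24 × Category A = 192-236 weeks.

192-236 weeks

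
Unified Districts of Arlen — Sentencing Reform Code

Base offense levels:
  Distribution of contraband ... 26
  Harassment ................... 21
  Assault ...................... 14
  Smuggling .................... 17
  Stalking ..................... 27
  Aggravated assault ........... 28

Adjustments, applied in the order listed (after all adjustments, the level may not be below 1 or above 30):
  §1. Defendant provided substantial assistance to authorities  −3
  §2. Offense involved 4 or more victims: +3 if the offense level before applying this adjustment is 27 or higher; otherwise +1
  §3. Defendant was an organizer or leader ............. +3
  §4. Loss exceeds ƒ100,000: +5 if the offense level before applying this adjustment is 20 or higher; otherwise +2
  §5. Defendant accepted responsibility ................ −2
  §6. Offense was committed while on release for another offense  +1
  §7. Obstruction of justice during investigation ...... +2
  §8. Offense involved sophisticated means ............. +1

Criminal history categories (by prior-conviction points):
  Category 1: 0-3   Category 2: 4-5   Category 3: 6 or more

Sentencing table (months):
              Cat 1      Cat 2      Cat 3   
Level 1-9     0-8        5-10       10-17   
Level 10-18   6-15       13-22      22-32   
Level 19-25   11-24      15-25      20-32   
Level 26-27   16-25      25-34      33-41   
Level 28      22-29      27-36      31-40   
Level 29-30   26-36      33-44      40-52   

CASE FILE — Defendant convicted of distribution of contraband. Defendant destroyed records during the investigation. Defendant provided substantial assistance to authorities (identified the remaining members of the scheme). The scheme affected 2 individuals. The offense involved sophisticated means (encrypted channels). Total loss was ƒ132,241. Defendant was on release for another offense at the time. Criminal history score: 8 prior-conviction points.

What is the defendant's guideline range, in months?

40-52 months

Base offense level for distribution of contraband: 26.
§1 applies: 26 − 3 = 23.
§4 applies (level before this adjustment is 23 ≥ 20, so +5): 23 + 5 = 28.
§5 does not apply.
§6 applies: 28 + 1 = 29.
§7 applies: 29 + 2 = 31.
§8 applies: 31 + 1 = 32.
Level 32 exceeds the maximum of 30; capped at 30.
Final offense level: 30.
Criminal history: 8 prior points → Category 3 (6+).
Level 30 falls in the 29-30 band.
Grid: Level 29-30 × Category 3 = 40-52 months.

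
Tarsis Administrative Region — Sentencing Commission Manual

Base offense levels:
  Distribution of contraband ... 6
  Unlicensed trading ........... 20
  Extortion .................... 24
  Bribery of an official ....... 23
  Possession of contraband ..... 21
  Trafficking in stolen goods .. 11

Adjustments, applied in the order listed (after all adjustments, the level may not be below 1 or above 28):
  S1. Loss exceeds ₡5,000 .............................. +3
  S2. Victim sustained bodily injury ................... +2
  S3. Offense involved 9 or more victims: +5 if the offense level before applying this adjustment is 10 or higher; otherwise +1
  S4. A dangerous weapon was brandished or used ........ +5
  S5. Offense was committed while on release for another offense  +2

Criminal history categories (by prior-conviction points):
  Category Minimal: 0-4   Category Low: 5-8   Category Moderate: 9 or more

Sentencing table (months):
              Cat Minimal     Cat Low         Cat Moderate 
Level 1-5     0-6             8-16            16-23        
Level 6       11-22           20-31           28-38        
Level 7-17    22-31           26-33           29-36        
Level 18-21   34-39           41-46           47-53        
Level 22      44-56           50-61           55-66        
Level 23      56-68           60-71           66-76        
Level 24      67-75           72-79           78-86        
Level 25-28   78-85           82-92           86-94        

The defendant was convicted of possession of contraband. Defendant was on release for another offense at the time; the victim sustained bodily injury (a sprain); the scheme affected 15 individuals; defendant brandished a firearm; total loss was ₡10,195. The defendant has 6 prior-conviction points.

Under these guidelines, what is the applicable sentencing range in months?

82-92 months

Base offense level for possession of contraband: 21.
S1 applies: 21 + 3 = 24.
S2 applies: 24 + 2 = 26.
S3 applies (level before this adjustment is 26 ≥ 10, so +5): 26 + 5 = 31.
S4 applies: 31 + 5 = 36.
S5 applies: 36 + 2 = 38.
Level 38 exceeds the maximum of 28; capped at 28.
Final offense level: 28.
Criminal history: 6 prior points → Category Low (5-8).
Level 28 falls in the 25-28 band.
Grid: Level 25-28 × Category Low = 82-92 months.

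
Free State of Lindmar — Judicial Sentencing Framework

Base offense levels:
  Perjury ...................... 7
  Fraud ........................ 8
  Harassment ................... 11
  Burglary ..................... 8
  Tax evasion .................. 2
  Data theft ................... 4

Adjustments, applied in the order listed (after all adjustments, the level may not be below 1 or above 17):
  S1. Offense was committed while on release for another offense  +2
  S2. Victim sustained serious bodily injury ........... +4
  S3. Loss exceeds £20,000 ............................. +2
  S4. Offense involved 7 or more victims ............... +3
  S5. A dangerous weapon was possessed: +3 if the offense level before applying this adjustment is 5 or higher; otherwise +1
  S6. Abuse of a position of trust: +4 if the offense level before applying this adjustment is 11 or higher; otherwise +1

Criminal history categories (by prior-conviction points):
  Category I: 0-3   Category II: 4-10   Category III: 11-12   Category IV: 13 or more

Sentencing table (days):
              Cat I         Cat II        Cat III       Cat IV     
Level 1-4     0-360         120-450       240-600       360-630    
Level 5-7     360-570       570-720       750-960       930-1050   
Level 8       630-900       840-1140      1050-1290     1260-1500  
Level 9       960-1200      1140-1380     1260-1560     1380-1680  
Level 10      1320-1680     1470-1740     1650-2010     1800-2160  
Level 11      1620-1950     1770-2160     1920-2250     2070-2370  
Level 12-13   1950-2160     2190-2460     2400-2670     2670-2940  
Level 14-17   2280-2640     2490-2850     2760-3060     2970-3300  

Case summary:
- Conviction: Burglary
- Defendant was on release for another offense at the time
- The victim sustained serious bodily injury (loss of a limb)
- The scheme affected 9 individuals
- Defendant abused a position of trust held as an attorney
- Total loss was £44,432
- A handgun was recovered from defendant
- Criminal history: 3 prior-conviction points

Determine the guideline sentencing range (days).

2280-2640 days

Base offense level for burglary: 8.
S1 applies: 8 + 2 = 10.
S2 applies: 10 + 4 = 14.
S3 applies: 14 + 2 = 16.
S4 applies: 16 + 3 = 19.
S5 applies (level before this adjustment is 19 ≥ 5, so +3): 19 + 3 = 22.
S6 applies (level before this adjustment is 22 ≥ 11, so +4): 22 + 4 = 26.
Level 26 exceeds the maximum of 17; capped at 17.
Final offense level: 17.
Criminal history: 3 prior points → Category I (0-3).
Level 17 falls in the 14-17 band.
Grid: Level 14-17 × Category I = 2280-2640 days.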